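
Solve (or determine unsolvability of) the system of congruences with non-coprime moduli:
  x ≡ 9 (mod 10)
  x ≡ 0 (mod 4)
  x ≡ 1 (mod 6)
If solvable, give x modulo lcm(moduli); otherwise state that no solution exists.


Moduli 10, 4, 6 are not pairwise coprime, so CRT works modulo lcm(m_i) when all pairwise compatibility conditions hold.
Pairwise compatibility: gcd(m_i, m_j) must divide a_i - a_j for every pair.
Merge one congruence at a time:
  Start: x ≡ 9 (mod 10).
  Combine with x ≡ 0 (mod 4): gcd(10, 4) = 2, and 0 - 9 = -9 is NOT divisible by 2.
    ⇒ system is inconsistent (no integer solution).

No solution (the system is inconsistent).


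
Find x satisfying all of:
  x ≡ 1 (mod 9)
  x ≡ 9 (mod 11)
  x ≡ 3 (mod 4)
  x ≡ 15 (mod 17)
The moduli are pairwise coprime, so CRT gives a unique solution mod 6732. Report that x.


Product of moduli M = 9 · 11 · 4 · 17 = 6732.
Merge one congruence at a time:
  Start: x ≡ 1 (mod 9).
  Combine with x ≡ 9 (mod 11); new modulus lcm = 99.
    Write x = 1 + 9·t and substitute into x ≡ 9 (mod 11): 9·t ≡ 9 − 1 = 8 (mod 11).
    The inverse of 9 mod 11 is 5 (since 9·5 = 45 = 4·11 + 1), so t ≡ 5·8 = 40 ≡ 7 (mod 11).
    Then x = 1 + 9·7 = 64, valid modulo lcm(9, 11) = 99: x ≡ 64 (mod 99).
  Combine with x ≡ 3 (mod 4); new modulus lcm = 396.
    Write x = 64 + 99·t and substitute into x ≡ 3 (mod 4): 99·t ≡ 3 − 64 = -61 (mod 4).
    Reduce coefficients mod 4: 3·t ≡ 3 (mod 4).
    The inverse of 3 mod 4 is 3 (since 3·3 = 9 = 2·4 + 1), so t ≡ 3·3 = 9 ≡ 1 (mod 4).
    Then x = 64 + 99·1 = 163, valid modulo lcm(99, 4) = 396: x ≡ 163 (mod 396).
  Combine with x ≡ 15 (mod 17); new modulus lcm = 6732.
    Write x = 163 + 396·t and substitute into x ≡ 15 (mod 17): 396·t ≡ 15 − 163 = -148 (mod 17).
    Reduce coefficients mod 17: 5·t ≡ 5 (mod 17).
    The inverse of 5 mod 17 is 7 (since 5·7 = 35 = 2·17 + 1), so t ≡ 7·5 = 35 ≡ 1 (mod 17).
    Then x = 163 + 396·1 = 559, valid modulo lcm(396, 17) = 6732: x ≡ 559 (mod 6732).
Verify against each original: 559 mod 9 = 1, 559 mod 11 = 9, 559 mod 4 = 3, 559 mod 17 = 15.

x ≡ 559 (mod 6732).


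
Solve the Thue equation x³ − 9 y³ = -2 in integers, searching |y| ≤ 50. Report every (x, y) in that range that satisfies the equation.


The equation is x³ - 9y³ = -2. For fixed y, x³ = 9·y³ − 2, so a solution requires the RHS to be a perfect cube.
Strategy: iterate y from -50 to 50, compute RHS = 9·y³ − 2, and check whether it is a (positive or negative) perfect cube.
Check small values of y:
  y = 0: RHS = -2 is not a perfect cube.
  y = 1: RHS = 7 is not a perfect cube.
  y = -1: RHS = -11 is not a perfect cube.
  y = 2: RHS = 70 is not a perfect cube.
  y = -2: RHS = -74 is not a perfect cube.
  y = 3: RHS = 241 is not a perfect cube.
  y = -3: RHS = -245 is not a perfect cube.
Continuing the search up to |y| = 50 finds no solutions either.
No (x, y) in the scanned range satisfies the equation.

No integer solutions with |y| ≤ 50.


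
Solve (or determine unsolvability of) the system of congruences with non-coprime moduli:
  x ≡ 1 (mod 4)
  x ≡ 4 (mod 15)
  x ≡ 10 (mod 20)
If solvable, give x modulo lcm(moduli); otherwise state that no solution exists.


Moduli 4, 15, 20 are not pairwise coprime, so CRT works modulo lcm(m_i) when all pairwise compatibility conditions hold.
Pairwise compatibility: gcd(m_i, m_j) must divide a_i - a_j for every pair.
Merge one congruence at a time:
  Start: x ≡ 1 (mod 4).
  Combine with x ≡ 4 (mod 15): gcd(4, 15) = 1; 4 - 1 = 3, which IS divisible by 1, so compatible.
    Write x = 1 + 4·t and substitute into x ≡ 4 (mod 15): 4·t ≡ 4 − 1 = 3 (mod 15).
    The inverse of 4 mod 15 is 4 (since 4·4 = 16 = 1·15 + 1), so t ≡ 4·3 = 12 ≡ 12 (mod 15).
    Then x = 1 + 4·12 = 49, valid modulo lcm(4, 15) = 60: x ≡ 49 (mod 60).
  Combine with x ≡ 10 (mod 20): gcd(60, 20) = 20, and 10 - 49 = -39 is NOT divisible by 20.
    ⇒ system is inconsistent (no integer solution).

No solution (the system is inconsistent).


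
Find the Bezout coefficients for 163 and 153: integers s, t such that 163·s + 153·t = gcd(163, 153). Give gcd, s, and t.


Euclidean algorithm on (163, 153) — divide until remainder is 0:
  163 = 1 · 153 + 10
  153 = 15 · 10 + 3
  10 = 3 · 3 + 1
  3 = 3 · 1 + 0
gcd(163, 153) = 1.
Track Bezout coefficients alongside the remainders: start with r₀ = 163 = a·1 + b·0 (s = 1, t = 0) and r₁ = 153 = a·0 + b·1 (s = 0, t = 1); each new remainder r_{k+1} = r_{k-1} − q_k·r_k inherits s_{k+1} = s_{k-1} − q_k·s_k, t_{k+1} = t_{k-1} − q_k·t_k, so r_k = a·s_k + b·t_k at every step:
  q = 1: r = 10, s = 1 − 1·0 = 1, t = 0 − 1·1 = -1  (check: 163·1 + 153·(-1) = 10)
  q = 15: r = 3, s = 0 − 15·1 = -15, t = 1 − 15·(-1) = 16  (check: 163·(-15) + 153·16 = 3)
  q = 3: r = 1, s = 1 − 3·(-15) = 46, t = -1 − 3·16 = -49  (check: 163·46 + 153·(-49) = 1)
The row with r = 1 (the gcd) gives the Bezout coefficients s = 46, t = -49.
Result: 163 · (46) + 153 · (-49) = 1.

gcd(163, 153) = 1; s = 46, t = -49 (check: 163·46 + 153·(-49) = 1).


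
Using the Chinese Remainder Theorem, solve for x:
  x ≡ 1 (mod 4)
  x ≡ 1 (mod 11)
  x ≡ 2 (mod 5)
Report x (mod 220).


Moduli 4, 11, 5 are pairwise coprime; by CRT there is a unique solution modulo M = 4 · 11 · 5 = 220.
Solve pairwise, accumulating the modulus:
  Start with x ≡ 1 (mod 4).
  Combine with x ≡ 1 (mod 11): since gcd(4, 11) = 1, we get a unique residue mod 44.
    Write x = 1 + 4·t and substitute into x ≡ 1 (mod 11): 4·t ≡ 1 − 1 = 0 (mod 11).
    The inverse of 4 mod 11 is 3 (since 4·3 = 12 = 1·11 + 1), so t ≡ 3·0 = 0 ≡ 0 (mod 11).
    Then x = 1 + 4·0 = 1, valid modulo lcm(4, 11) = 44: x ≡ 1 (mod 44).
  Combine with x ≡ 2 (mod 5): since gcd(44, 5) = 1, we get a unique residue mod 220.
    Write x = 1 + 44·t and substitute into x ≡ 2 (mod 5): 44·t ≡ 2 − 1 = 1 (mod 5).
    Reduce coefficients mod 5: 4·t ≡ 1 (mod 5).
    The inverse of 4 mod 5 is 4 (since 4·4 = 16 = 3·5 + 1), so t ≡ 4·1 = 4 ≡ 4 (mod 5).
    Then x = 1 + 44·4 = 177, valid modulo lcm(44, 5) = 220: x ≡ 177 (mod 220).
Verify: 177 mod 4 = 1 ✓, 177 mod 11 = 1 ✓, 177 mod 5 = 2 ✓.

x ≡ 177 (mod 220).


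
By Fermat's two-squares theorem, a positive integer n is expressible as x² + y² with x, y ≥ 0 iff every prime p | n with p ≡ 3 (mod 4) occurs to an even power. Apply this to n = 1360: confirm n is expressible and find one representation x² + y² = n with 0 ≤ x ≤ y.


Step 1: Factor n = 1360 = 2^4 · 5 · 17.
Step 2: Check the mod-4 condition on each prime factor: 2 = 2 (special); 5 ≡ 1 (mod 4), exponent 1; 17 ≡ 1 (mod 4), exponent 1.
All primes ≡ 3 (mod 4) appear to even exponent (or don't appear), so by the two-squares theorem n IS expressible as a sum of two squares.
Step 3: Build a representation. Group n = k² · m with k = 4 and m = 5 · 17 = 85 (a product of primes ≡ 1 (mod 4)); a representation of m scales to one of n via (k·x)² + (k·y)² = k²(x² + y²). Each prime p ≡ 1 (mod 4) is itself a sum of two squares; find a² by testing p − a² for a perfect square:
  5: 5 − 1² = 4 = 2² ⇒ 5 = 1² + 2².
  17: 17 − 1² = 16 = 4² ⇒ 17 = 1² + 4².
  Combine using the Brahmagupta–Fibonacci identity (a² + b²)(c² + d²) = (ac − bd)² + (ad + bc)² = (ac + bd)² + (ad − bc)²:
  5 · 17 = 85: from (1² + 2²)(1² + 4²), take (1·1 − 2·4, 1·4 + 2·1) = (1 − 8, 4 + 2) = (-7, 6); dropping signs (only squares matter) gives (7, 6); check 7² + 6² = 49 + 36 = 85 ✓.
  Scale by k = 4: (4·7, 4·6) = (28, 24).
Step 4: Order so x ≤ y and verify: 24² + 28² = 576 + 784 = 1360 = n. ✓

n = 1360 = 24² + 28² (one valid representation with x ≤ y).


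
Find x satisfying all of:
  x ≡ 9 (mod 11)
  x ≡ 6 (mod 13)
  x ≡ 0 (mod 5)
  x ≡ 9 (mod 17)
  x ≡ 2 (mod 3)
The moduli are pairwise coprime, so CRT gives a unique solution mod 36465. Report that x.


Product of moduli M = 11 · 13 · 5 · 17 · 3 = 36465.
Merge one congruence at a time:
  Start: x ≡ 9 (mod 11).
  Combine with x ≡ 6 (mod 13); new modulus lcm = 143.
    Write x = 9 + 11·t and substitute into x ≡ 6 (mod 13): 11·t ≡ 6 − 9 = -3 (mod 13).
    Reduce coefficients mod 13: 11·t ≡ 10 (mod 13).
    The inverse of 11 mod 13 is 6 (since 11·6 = 66 = 5·13 + 1), so t ≡ 6·10 = 60 ≡ 8 (mod 13).
    Then x = 9 + 11·8 = 97, valid modulo lcm(11, 13) = 143: x ≡ 97 (mod 143).
  Combine with x ≡ 0 (mod 5); new modulus lcm = 715.
    Write x = 97 + 143·t and substitute into x ≡ 0 (mod 5): 143·t ≡ 0 − 97 = -97 (mod 5).
    Reduce coefficients mod 5: 3·t ≡ 3 (mod 5).
    The inverse of 3 mod 5 is 2 (since 3·2 = 6 = 1·5 + 1), so t ≡ 2·3 = 6 ≡ 1 (mod 5).
    Then x = 97 + 143·1 = 240, valid modulo lcm(143, 5) = 715: x ≡ 240 (mod 715).
  Combine with x ≡ 9 (mod 17); new modulus lcm = 12155.
    Write x = 240 + 715·t and substitute into x ≡ 9 (mod 17): 715·t ≡ 9 − 240 = -231 (mod 17).
    Reduce coefficients mod 17: 1·t ≡ 7 (mod 17).
    So t ≡ 7 (mod 17).
    Then x = 240 + 715·7 = 5245, valid modulo lcm(715, 17) = 12155: x ≡ 5245 (mod 12155).
  Combine with x ≡ 2 (mod 3); new modulus lcm = 36465.
    Write x = 5245 + 12155·t and substitute into x ≡ 2 (mod 3): 12155·t ≡ 2 − 5245 = -5243 (mod 3).
    Reduce coefficients mod 3: 2·t ≡ 1 (mod 3).
    The inverse of 2 mod 3 is 2 (since 2·2 = 4 = 1·3 + 1), so t ≡ 2·1 = 2 ≡ 2 (mod 3).
    Then x = 5245 + 12155·2 = 29555, valid modulo lcm(12155, 3) = 36465: x ≡ 29555 (mod 36465).
Verify against each original: 29555 mod 11 = 9, 29555 mod 13 = 6, 29555 mod 5 = 0, 29555 mod 17 = 9, 29555 mod 3 = 2.

x ≡ 29555 (mod 36465).


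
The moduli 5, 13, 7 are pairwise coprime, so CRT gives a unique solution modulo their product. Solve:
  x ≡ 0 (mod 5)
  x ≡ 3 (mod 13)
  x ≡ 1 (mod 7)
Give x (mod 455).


Moduli 5, 13, 7 are pairwise coprime; by CRT there is a unique solution modulo M = 5 · 13 · 7 = 455.
Solve pairwise, accumulating the modulus:
  Start with x ≡ 0 (mod 5).
  Combine with x ≡ 3 (mod 13): since gcd(5, 13) = 1, we get a unique residue mod 65.
    Write x = 0 + 5·t and substitute into x ≡ 3 (mod 13): 5·t ≡ 3 − 0 = 3 (mod 13).
    The inverse of 5 mod 13 is 8 (since 5·8 = 40 = 3·13 + 1), so t ≡ 8·3 = 24 ≡ 11 (mod 13).
    Then x = 0 + 5·11 = 55, valid modulo lcm(5, 13) = 65: x ≡ 55 (mod 65).
  Combine with x ≡ 1 (mod 7): since gcd(65, 7) = 1, we get a unique residue mod 455.
    Write x = 55 + 65·t and substitute into x ≡ 1 (mod 7): 65·t ≡ 1 − 55 = -54 (mod 7).
    Reduce coefficients mod 7: 2·t ≡ 2 (mod 7).
    The inverse of 2 mod 7 is 4 (since 2·4 = 8 = 1·7 + 1), so t ≡ 4·2 = 8 ≡ 1 (mod 7).
    Then x = 55 + 65·1 = 120, valid modulo lcm(65, 7) = 455: x ≡ 120 (mod 455).
Verify: 120 mod 5 = 0 ✓, 120 mod 13 = 3 ✓, 120 mod 7 = 1 ✓.

x ≡ 120 (mod 455).


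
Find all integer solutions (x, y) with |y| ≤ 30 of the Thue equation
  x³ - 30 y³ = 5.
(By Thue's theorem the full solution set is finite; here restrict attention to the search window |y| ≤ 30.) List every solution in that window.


The equation is x³ - 30y³ = 5. For fixed y, x³ = 30·y³ + 5, so a solution requires the RHS to be a perfect cube.
Strategy: iterate y from -30 to 30, compute RHS = 30·y³ + 5, and check whether it is a (positive or negative) perfect cube.
Check small values of y:
  y = 0: RHS = 5 is not a perfect cube.
  y = 1: RHS = 35 is not a perfect cube.
  y = -1: RHS = -25 is not a perfect cube.
  y = 2: RHS = 245 is not a perfect cube.
  y = -2: RHS = -235 is not a perfect cube.
  y = 3: RHS = 815 is not a perfect cube.
  y = -3: RHS = -805 is not a perfect cube.
Continuing the search up to |y| = 30 finds no solutions either.
No (x, y) in the scanned range satisfies the equation.

No integer solutions with |y| ≤ 30.


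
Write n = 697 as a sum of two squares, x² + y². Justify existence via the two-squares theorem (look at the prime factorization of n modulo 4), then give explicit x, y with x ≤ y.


Step 1: Factor n = 697 = 17 · 41.
Step 2: Check the mod-4 condition on each prime factor: 17 ≡ 1 (mod 4), exponent 1; 41 ≡ 1 (mod 4), exponent 1.
All primes ≡ 3 (mod 4) appear to even exponent (or don't appear), so by the two-squares theorem n IS expressible as a sum of two squares.
Step 3: Build a representation. Here n = 17 · 41 is a product of primes ≡ 1 (mod 4). Each prime p ≡ 1 (mod 4) is itself a sum of two squares; find a² by testing p − a² for a perfect square:
  17: 17 − 1² = 16 = 4² ⇒ 17 = 1² + 4².
  41: 41 − 1² = 40, 41 − 2² = 37, 41 − 3² = 32, 41 − 4² = 25 = 5² ⇒ 41 = 4² + 5².
  Combine using the Brahmagupta–Fibonacci identity (a² + b²)(c² + d²) = (ac − bd)² + (ad + bc)² = (ac + bd)² + (ad − bc)²:
  17 · 41 = 697: from (1² + 4²)(4² + 5²), take (1·4 − 4·5, 1·5 + 4·4) = (4 − 20, 5 + 16) = (-16, 21); dropping signs (only squares matter) gives (16, 21); check 16² + 21² = 256 + 441 = 697 ✓.
Step 4: Order so x ≤ y and verify: 16² + 21² = 256 + 441 = 697 = n. ✓

n = 697 = 16² + 21² (one valid representation with x ≤ y).


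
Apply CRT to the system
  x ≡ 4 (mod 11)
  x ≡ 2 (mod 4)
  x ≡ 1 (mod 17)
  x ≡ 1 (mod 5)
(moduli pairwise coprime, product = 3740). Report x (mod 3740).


Product of moduli M = 11 · 4 · 17 · 5 = 3740.
Merge one congruence at a time:
  Start: x ≡ 4 (mod 11).
  Combine with x ≡ 2 (mod 4); new modulus lcm = 44.
    Write x = 4 + 11·t and substitute into x ≡ 2 (mod 4): 11·t ≡ 2 − 4 = -2 (mod 4).
    Reduce coefficients mod 4: 3·t ≡ 2 (mod 4).
    The inverse of 3 mod 4 is 3 (since 3·3 = 9 = 2·4 + 1), so t ≡ 3·2 = 6 ≡ 2 (mod 4).
    Then x = 4 + 11·2 = 26, valid modulo lcm(11, 4) = 44: x ≡ 26 (mod 44).
  Combine with x ≡ 1 (mod 17); new modulus lcm = 748.
    Write x = 26 + 44·t and substitute into x ≡ 1 (mod 17): 44·t ≡ 1 − 26 = -25 (mod 17).
    Reduce coefficients mod 17: 10·t ≡ 9 (mod 17).
    The inverse of 10 mod 17 is 12 (since 10·12 = 120 = 7·17 + 1), so t ≡ 12·9 = 108 ≡ 6 (mod 17).
    Then x = 26 + 44·6 = 290, valid modulo lcm(44, 17) = 748: x ≡ 290 (mod 748).
  Combine with x ≡ 1 (mod 5); new modulus lcm = 3740.
    Write x = 290 + 748·t and substitute into x ≡ 1 (mod 5): 748·t ≡ 1 − 290 = -289 (mod 5).
    Reduce coefficients mod 5: 3·t ≡ 1 (mod 5).
    The inverse of 3 mod 5 is 2 (since 3·2 = 6 = 1·5 + 1), so t ≡ 2·1 = 2 ≡ 2 (mod 5).
    Then x = 290 + 748·2 = 1786, valid modulo lcm(748, 5) = 3740: x ≡ 1786 (mod 3740).
Verify against each original: 1786 mod 11 = 4, 1786 mod 4 = 2, 1786 mod 17 = 1, 1786 mod 5 = 1.

x ≡ 1786 (mod 3740).


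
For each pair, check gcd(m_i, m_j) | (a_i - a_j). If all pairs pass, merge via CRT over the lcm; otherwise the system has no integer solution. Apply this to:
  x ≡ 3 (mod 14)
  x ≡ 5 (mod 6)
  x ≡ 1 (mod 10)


Moduli 14, 6, 10 are not pairwise coprime, so CRT works modulo lcm(m_i) when all pairwise compatibility conditions hold.
Pairwise compatibility: gcd(m_i, m_j) must divide a_i - a_j for every pair.
Merge one congruence at a time:
  Start: x ≡ 3 (mod 14).
  Combine with x ≡ 5 (mod 6): gcd(14, 6) = 2; 5 - 3 = 2, which IS divisible by 2, so compatible.
    Write x = 3 + 14·t and substitute into x ≡ 5 (mod 6): 14·t ≡ 5 − 3 = 2 (mod 6).
    Divide the congruence (and modulus) by g = 2: 7·t ≡ 1 (mod 3).
    Reduce coefficients mod 3: 1·t ≡ 1 (mod 3).
    So t ≡ 1 (mod 3).
    Then x = 3 + 14·1 = 17, valid modulo lcm(14, 6) = 42: x ≡ 17 (mod 42).
  Combine with x ≡ 1 (mod 10): gcd(42, 10) = 2; 1 - 17 = -16, which IS divisible by 2, so compatible.
    Write x = 17 + 42·t and substitute into x ≡ 1 (mod 10): 42·t ≡ 1 − 17 = -16 (mod 10).
    Divide the congruence (and modulus) by g = 2: 21·t ≡ -8 (mod 5).
    Reduce coefficients mod 5: 1·t ≡ 2 (mod 5).
    So t ≡ 2 (mod 5).
    Then x = 17 + 42·2 = 101, valid modulo lcm(42, 10) = 210: x ≡ 101 (mod 210).
Verify: 101 mod 14 = 3, 101 mod 6 = 5, 101 mod 10 = 1.

x ≡ 101 (mod 210).


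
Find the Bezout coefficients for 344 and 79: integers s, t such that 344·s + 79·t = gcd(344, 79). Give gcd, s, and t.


Euclidean algorithm on (344, 79) — divide until remainder is 0:
  344 = 4 · 79 + 28
  79 = 2 · 28 + 23
  28 = 1 · 23 + 5
  23 = 4 · 5 + 3
  5 = 1 · 3 + 2
  3 = 1 · 2 + 1
  2 = 2 · 1 + 0
gcd(344, 79) = 1.
Track Bezout coefficients alongside the remainders: start with r₀ = 344 = a·1 + b·0 (s = 1, t = 0) and r₁ = 79 = a·0 + b·1 (s = 0, t = 1); each new remainder r_{k+1} = r_{k-1} − q_k·r_k inherits s_{k+1} = s_{k-1} − q_k·s_k, t_{k+1} = t_{k-1} − q_k·t_k, so r_k = a·s_k + b·t_k at every step:
  q = 4: r = 28, s = 1 − 4·0 = 1, t = 0 − 4·1 = -4  (check: 344·1 + 79·(-4) = 28)
  q = 2: r = 23, s = 0 − 2·1 = -2, t = 1 − 2·(-4) = 9  (check: 344·(-2) + 79·9 = 23)
  q = 1: r = 5, s = 1 − 1·(-2) = 3, t = -4 − 1·9 = -13  (check: 344·3 + 79·(-13) = 5)
  q = 4: r = 3, s = -2 − 4·3 = -14, t = 9 − 4·(-13) = 61  (check: 344·(-14) + 79·61 = 3)
  q = 1: r = 2, s = 3 − 1·(-14) = 17, t = -13 − 1·61 = -74  (check: 344·17 + 79·(-74) = 2)
  q = 1: r = 1, s = -14 − 1·17 = -31, t = 61 − 1·(-74) = 135  (check: 344·(-31) + 79·135 = 1)
The row with r = 1 (the gcd) gives the Bezout coefficients s = -31, t = 135.
Result: 344 · (-31) + 79 · (135) = 1.

gcd(344, 79) = 1; s = -31, t = 135 (check: 344·(-31) + 79·135 = 1).


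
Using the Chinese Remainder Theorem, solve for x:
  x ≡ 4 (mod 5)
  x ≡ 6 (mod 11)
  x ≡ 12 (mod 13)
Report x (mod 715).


Moduli 5, 11, 13 are pairwise coprime; by CRT there is a unique solution modulo M = 5 · 11 · 13 = 715.
Solve pairwise, accumulating the modulus:
  Start with x ≡ 4 (mod 5).
  Combine with x ≡ 6 (mod 11): since gcd(5, 11) = 1, we get a unique residue mod 55.
    Write x = 4 + 5·t and substitute into x ≡ 6 (mod 11): 5·t ≡ 6 − 4 = 2 (mod 11).
    The inverse of 5 mod 11 is 9 (since 5·9 = 45 = 4·11 + 1), so t ≡ 9·2 = 18 ≡ 7 (mod 11).
    Then x = 4 + 5·7 = 39, valid modulo lcm(5, 11) = 55: x ≡ 39 (mod 55).
  Combine with x ≡ 12 (mod 13): since gcd(55, 13) = 1, we get a unique residue mod 715.
    Write x = 39 + 55·t and substitute into x ≡ 12 (mod 13): 55·t ≡ 12 − 39 = -27 (mod 13).
    Reduce coefficients mod 13: 3·t ≡ 12 (mod 13).
    The inverse of 3 mod 13 is 9 (since 3·9 = 27 = 2·13 + 1), so t ≡ 9·12 = 108 ≡ 4 (mod 13).
    Then x = 39 + 55·4 = 259, valid modulo lcm(55, 13) = 715: x ≡ 259 (mod 715).
Verify: 259 mod 5 = 4 ✓, 259 mod 11 = 6 ✓, 259 mod 13 = 12 ✓.

x ≡ 259 (mod 715).


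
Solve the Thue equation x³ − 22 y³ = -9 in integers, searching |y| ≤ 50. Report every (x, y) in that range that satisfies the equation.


The equation is x³ - 22y³ = -9. For fixed y, x³ = 22·y³ − 9, so a solution requires the RHS to be a perfect cube.
Strategy: iterate y from -50 to 50, compute RHS = 22·y³ − 9, and check whether it is a (positive or negative) perfect cube.
Check small values of y:
  y = 0: RHS = -9 is not a perfect cube.
  y = 1: RHS = 13 is not a perfect cube.
  y = -1: RHS = -31 is not a perfect cube.
  y = 2: RHS = 167 is not a perfect cube.
  y = -2: RHS = -185 is not a perfect cube.
  y = 3: RHS = 585 is not a perfect cube.
  y = -3: RHS = -603 is not a perfect cube.
Continuing the search up to |y| = 50 finds no solutions either.
No (x, y) in the scanned range satisfies the equation.

No integer solutions with |y| ≤ 50.


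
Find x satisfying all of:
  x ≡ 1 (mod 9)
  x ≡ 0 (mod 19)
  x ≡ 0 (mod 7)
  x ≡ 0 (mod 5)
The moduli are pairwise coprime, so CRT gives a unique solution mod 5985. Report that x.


Product of moduli M = 9 · 19 · 7 · 5 = 5985.
Merge one congruence at a time:
  Start: x ≡ 1 (mod 9).
  Combine with x ≡ 0 (mod 19); new modulus lcm = 171.
    Write x = 1 + 9·t and substitute into x ≡ 0 (mod 19): 9·t ≡ 0 − 1 = -1 (mod 19).
    Reduce coefficients mod 19: 9·t ≡ 18 (mod 19).
    The inverse of 9 mod 19 is 17 (since 9·17 = 153 = 8·19 + 1), so t ≡ 17·18 = 306 ≡ 2 (mod 19).
    Then x = 1 + 9·2 = 19, valid modulo lcm(9, 19) = 171: x ≡ 19 (mod 171).
  Combine with x ≡ 0 (mod 7); new modulus lcm = 1197.
    Write x = 19 + 171·t and substitute into x ≡ 0 (mod 7): 171·t ≡ 0 − 19 = -19 (mod 7).
    Reduce coefficients mod 7: 3·t ≡ 2 (mod 7).
    The inverse of 3 mod 7 is 5 (since 3·5 = 15 = 2·7 + 1), so t ≡ 5·2 = 10 ≡ 3 (mod 7).
    Then x = 19 + 171·3 = 532, valid modulo lcm(171, 7) = 1197: x ≡ 532 (mod 1197).
  Combine with x ≡ 0 (mod 5); new modulus lcm = 5985.
    Write x = 532 + 1197·t and substitute into x ≡ 0 (mod 5): 1197·t ≡ 0 − 532 = -532 (mod 5).
    Reduce coefficients mod 5: 2·t ≡ 3 (mod 5).
    The inverse of 2 mod 5 is 3 (since 2·3 = 6 = 1·5 + 1), so t ≡ 3·3 = 9 ≡ 4 (mod 5).
    Then x = 532 + 1197·4 = 5320, valid modulo lcm(1197, 5) = 5985: x ≡ 5320 (mod 5985).
Verify against each original: 5320 mod 9 = 1, 5320 mod 19 = 0, 5320 mod 7 = 0, 5320 mod 5 = 0.

x ≡ 5320 (mod 5985).


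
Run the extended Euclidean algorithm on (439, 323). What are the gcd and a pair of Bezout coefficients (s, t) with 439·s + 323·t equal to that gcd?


Euclidean algorithm on (439, 323) — divide until remainder is 0:
  439 = 1 · 323 + 116
  323 = 2 · 116 + 91
  116 = 1 · 91 + 25
  91 = 3 · 25 + 16
  25 = 1 · 16 + 9
  16 = 1 · 9 + 7
  9 = 1 · 7 + 2
  7 = 3 · 2 + 1
  2 = 2 · 1 + 0
gcd(439, 323) = 1.
Track Bezout coefficients alongside the remainders: start with r₀ = 439 = a·1 + b·0 (s = 1, t = 0) and r₁ = 323 = a·0 + b·1 (s = 0, t = 1); each new remainder r_{k+1} = r_{k-1} − q_k·r_k inherits s_{k+1} = s_{k-1} − q_k·s_k, t_{k+1} = t_{k-1} − q_k·t_k, so r_k = a·s_k + b·t_k at every step:
  q = 1: r = 116, s = 1 − 1·0 = 1, t = 0 − 1·1 = -1  (check: 439·1 + 323·(-1) = 116)
  q = 2: r = 91, s = 0 − 2·1 = -2, t = 1 − 2·(-1) = 3  (check: 439·(-2) + 323·3 = 91)
  q = 1: r = 25, s = 1 − 1·(-2) = 3, t = -1 − 1·3 = -4  (check: 439·3 + 323·(-4) = 25)
  q = 3: r = 16, s = -2 − 3·3 = -11, t = 3 − 3·(-4) = 15  (check: 439·(-11) + 323·15 = 16)
  q = 1: r = 9, s = 3 − 1·(-11) = 14, t = -4 − 1·15 = -19  (check: 439·14 + 323·(-19) = 9)
  q = 1: r = 7, s = -11 − 1·14 = -25, t = 15 − 1·(-19) = 34  (check: 439·(-25) + 323·34 = 7)
  q = 1: r = 2, s = 14 − 1·(-25) = 39, t = -19 − 1·34 = -53  (check: 439·39 + 323·(-53) = 2)
  q = 3: r = 1, s = -25 − 3·39 = -142, t = 34 − 3·(-53) = 193  (check: 439·(-142) + 323·193 = 1)
The row with r = 1 (the gcd) gives the Bezout coefficients s = -142, t = 193.
Result: 439 · (-142) + 323 · (193) = 1.

gcd(439, 323) = 1; s = -142, t = 193 (check: 439·(-142) + 323·193 = 1).


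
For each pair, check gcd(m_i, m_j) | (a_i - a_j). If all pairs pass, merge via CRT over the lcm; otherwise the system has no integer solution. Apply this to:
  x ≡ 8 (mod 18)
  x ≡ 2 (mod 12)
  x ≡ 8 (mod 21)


Moduli 18, 12, 21 are not pairwise coprime, so CRT works modulo lcm(m_i) when all pairwise compatibility conditions hold.
Pairwise compatibility: gcd(m_i, m_j) must divide a_i - a_j for every pair.
Merge one congruence at a time:
  Start: x ≡ 8 (mod 18).
  Combine with x ≡ 2 (mod 12): gcd(18, 12) = 6; 2 - 8 = -6, which IS divisible by 6, so compatible.
    Write x = 8 + 18·t and substitute into x ≡ 2 (mod 12): 18·t ≡ 2 − 8 = -6 (mod 12).
    Divide the congruence (and modulus) by g = 6: 3·t ≡ -1 (mod 2).
    Reduce coefficients mod 2: 1·t ≡ 1 (mod 2).
    So t ≡ 1 (mod 2).
    Then x = 8 + 18·1 = 26, valid modulo lcm(18, 12) = 36: x ≡ 26 (mod 36).
  Combine with x ≡ 8 (mod 21): gcd(36, 21) = 3; 8 - 26 = -18, which IS divisible by 3, so compatible.
    Write x = 26 + 36·t and substitute into x ≡ 8 (mod 21): 36·t ≡ 8 − 26 = -18 (mod 21).
    Divide the congruence (and modulus) by g = 3: 12·t ≡ -6 (mod 7).
    Reduce coefficients mod 7: 5·t ≡ 1 (mod 7).
    The inverse of 5 mod 7 is 3 (since 5·3 = 15 = 2·7 + 1), so t ≡ 3·1 = 3 ≡ 3 (mod 7).
    Then x = 26 + 36·3 = 134, valid modulo lcm(36, 21) = 252: x ≡ 134 (mod 252).
Verify: 134 mod 18 = 8, 134 mod 12 = 2, 134 mod 21 = 8.

x ≡ 134 (mod 252).


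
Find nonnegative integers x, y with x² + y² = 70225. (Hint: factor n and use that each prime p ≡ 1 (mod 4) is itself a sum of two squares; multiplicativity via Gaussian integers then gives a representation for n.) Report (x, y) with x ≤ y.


Step 1: Factor n = 70225 = 5^2 · 53^2.
Step 2: Check the mod-4 condition on each prime factor: 5 ≡ 1 (mod 4), exponent 2; 53 ≡ 1 (mod 4), exponent 2.
All primes ≡ 3 (mod 4) appear to even exponent (or don't appear), so by the two-squares theorem n IS expressible as a sum of two squares.
Step 3: Build a representation. Group n = k² · m with k = 5 and m = 53 · 53 = 2809 (a product of primes ≡ 1 (mod 4)); a representation of m scales to one of n via (k·x)² + (k·y)² = k²(x² + y²). Each prime p ≡ 1 (mod 4) is itself a sum of two squares; find a² by testing p − a² for a perfect square:
  53: 53 − 1² = 52, 53 − 2² = 49 = 7² ⇒ 53 = 2² + 7².
  Combine using the Brahmagupta–Fibonacci identity (a² + b²)(c² + d²) = (ac − bd)² + (ad + bc)² = (ac + bd)² + (ad − bc)²:
  53 · 53 = 2809: from (2² + 7²)(2² + 7²), take (2·2 − 7·7, 2·7 + 7·2) = (4 − 49, 14 + 14) = (-45, 28); dropping signs (only squares matter) gives (45, 28); check 45² + 28² = 2025 + 784 = 2809 ✓.
  Scale by k = 5: (5·45, 5·28) = (225, 140).
Step 4: Order so x ≤ y and verify: 140² + 225² = 19600 + 50625 = 70225 = n. ✓

n = 70225 = 140² + 225² (one valid representation with x ≤ y).


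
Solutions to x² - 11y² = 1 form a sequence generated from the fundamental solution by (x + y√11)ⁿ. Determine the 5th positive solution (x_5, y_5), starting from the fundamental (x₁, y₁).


Step 1: Find the fundamental solution (x₁, y₁) of x² - 11y² = 1.
  Expand √11 as a continued fraction. a₀ = ⌊√11⌋ = 3; iterate m_{k+1} = d_k·a_k − m_k, d_{k+1} = (11 − m_{k+1}²)/d_k, a_{k+1} = ⌊(a₀ + m_{k+1})/d_{k+1}⌋ (starting m₀ = 0, d₀ = 1), with convergents p_k = a_k·p_{k-1} + p_{k-2}, q_k = a_k·q_{k-1} + q_{k-2} (p₋₁ = 1, q₋₁ = 0):
  k = 0: a₀ = 3; p₀/q₀ = 3/1; p₀² − 11·q₀² = 9 − 11 = -2.
  k = 1: m = 3, d = 2, a = ⌊(3 + 3)/2⌋ = 3; p/q = (3·3 + 1)/(3·1 + 0) = 10/3; p² − 11·q² = 100 − 99 = 1.
  The first convergent with p² − 11·q² = 1 gives the fundamental solution (x₁, y₁) = (10, 3).
Step 2: Apply the recurrence (x_{n+1}, y_{n+1}) = (x₁x_n + 11y₁y_n, x₁y_n + y₁x_n) repeatedly.
  From (x_1, y_1) = (10, 3): x_2 = 10·10 + 11·3·3 = 199; y_2 = 10·3 + 3·10 = 60.
  From (x_2, y_2) = (199, 60): x_3 = 10·199 + 11·3·60 = 3970; y_3 = 10·60 + 3·199 = 1197.
  From (x_3, y_3) = (3970, 1197): x_4 = 10·3970 + 11·3·1197 = 79201; y_4 = 10·1197 + 3·3970 = 23880.
  From (x_4, y_4) = (79201, 23880): x_5 = 10·79201 + 11·3·23880 = 1580050; y_5 = 10·23880 + 3·79201 = 476403.
Step 3: Verify x_5² - 11·y_5² = 2496558002500 - 2496558002499 = 1 (should be 1). ✓

(x_1, y_1) = (10, 3); (x_5, y_5) = (1580050, 476403).


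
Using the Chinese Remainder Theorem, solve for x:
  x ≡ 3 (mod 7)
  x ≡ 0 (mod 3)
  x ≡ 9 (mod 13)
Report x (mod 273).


Moduli 7, 3, 13 are pairwise coprime; by CRT there is a unique solution modulo M = 7 · 3 · 13 = 273.
Solve pairwise, accumulating the modulus:
  Start with x ≡ 3 (mod 7).
  Combine with x ≡ 0 (mod 3): since gcd(7, 3) = 1, we get a unique residue mod 21.
    Write x = 3 + 7·t and substitute into x ≡ 0 (mod 3): 7·t ≡ 0 − 3 = -3 (mod 3).
    Reduce coefficients mod 3: 1·t ≡ 0 (mod 3).
    So t ≡ 0 (mod 3).
    Then x = 3 + 7·0 = 3, valid modulo lcm(7, 3) = 21: x ≡ 3 (mod 21).
  Combine with x ≡ 9 (mod 13): since gcd(21, 13) = 1, we get a unique residue mod 273.
    Write x = 3 + 21·t and substitute into x ≡ 9 (mod 13): 21·t ≡ 9 − 3 = 6 (mod 13).
    Reduce coefficients mod 13: 8·t ≡ 6 (mod 13).
    The inverse of 8 mod 13 is 5 (since 8·5 = 40 = 3·13 + 1), so t ≡ 5·6 = 30 ≡ 4 (mod 13).
    Then x = 3 + 21·4 = 87, valid modulo lcm(21, 13) = 273: x ≡ 87 (mod 273).
Verify: 87 mod 7 = 3 ✓, 87 mod 3 = 0 ✓, 87 mod 13 = 9 ✓.

x ≡ 87 (mod 273).


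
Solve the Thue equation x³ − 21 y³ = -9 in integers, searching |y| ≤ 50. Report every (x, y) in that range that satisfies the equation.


The equation is x³ - 21y³ = -9. For fixed y, x³ = 21·y³ − 9, so a solution requires the RHS to be a perfect cube.
Strategy: iterate y from -50 to 50, compute RHS = 21·y³ − 9, and check whether it is a (positive or negative) perfect cube.
Check small values of y:
  y = 0: RHS = -9 is not a perfect cube.
  y = 1: RHS = 12 is not a perfect cube.
  y = -1: RHS = -30 is not a perfect cube.
  y = 2: RHS = 159 is not a perfect cube.
  y = -2: RHS = -177 is not a perfect cube.
  y = 3: RHS = 558 is not a perfect cube.
  y = -3: RHS = -576 is not a perfect cube.
Continuing the search up to |y| = 50 finds no solutions either.
No (x, y) in the scanned range satisfies the equation.

No integer solutions with |y| ≤ 50.


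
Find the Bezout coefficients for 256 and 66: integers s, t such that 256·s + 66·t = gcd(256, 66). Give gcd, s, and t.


Euclidean algorithm on (256, 66) — divide until remainder is 0:
  256 = 3 · 66 + 58
  66 = 1 · 58 + 8
  58 = 7 · 8 + 2
  8 = 4 · 2 + 0
gcd(256, 66) = 2.
Track Bezout coefficients alongside the remainders: start with r₀ = 256 = a·1 + b·0 (s = 1, t = 0) and r₁ = 66 = a·0 + b·1 (s = 0, t = 1); each new remainder r_{k+1} = r_{k-1} − q_k·r_k inherits s_{k+1} = s_{k-1} − q_k·s_k, t_{k+1} = t_{k-1} − q_k·t_k, so r_k = a·s_k + b·t_k at every step:
  q = 3: r = 58, s = 1 − 3·0 = 1, t = 0 − 3·1 = -3  (check: 256·1 + 66·(-3) = 58)
  q = 1: r = 8, s = 0 − 1·1 = -1, t = 1 − 1·(-3) = 4  (check: 256·(-1) + 66·4 = 8)
  q = 7: r = 2, s = 1 − 7·(-1) = 8, t = -3 − 7·4 = -31  (check: 256·8 + 66·(-31) = 2)
The row with r = 2 (the gcd) gives the Bezout coefficients s = 8, t = -31.
Result: 256 · (8) + 66 · (-31) = 2.

gcd(256, 66) = 2; s = 8, t = -31 (check: 256·8 + 66·(-31) = 2).


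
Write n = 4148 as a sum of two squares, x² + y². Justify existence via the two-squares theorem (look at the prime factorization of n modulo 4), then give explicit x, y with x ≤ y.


Step 1: Factor n = 4148 = 2^2 · 17 · 61.
Step 2: Check the mod-4 condition on each prime factor: 2 = 2 (special); 17 ≡ 1 (mod 4), exponent 1; 61 ≡ 1 (mod 4), exponent 1.
All primes ≡ 3 (mod 4) appear to even exponent (or don't appear), so by the two-squares theorem n IS expressible as a sum of two squares.
Step 3: Build a representation. Group n = k² · m with k = 2 and m = 17 · 61 = 1037 (a product of primes ≡ 1 (mod 4)); a representation of m scales to one of n via (k·x)² + (k·y)² = k²(x² + y²). Each prime p ≡ 1 (mod 4) is itself a sum of two squares; find a² by testing p − a² for a perfect square:
  17: 17 − 1² = 16 = 4² ⇒ 17 = 1² + 4².
  61: 61 − 1² = 60, 61 − 2² = 57, 61 − 3² = 52, 61 − 4² = 45, 61 − 5² = 36 = 6² ⇒ 61 = 5² + 6².
  Combine using the Brahmagupta–Fibonacci identity (a² + b²)(c² + d²) = (ac − bd)² + (ad + bc)² = (ac + bd)² + (ad − bc)²:
  17 · 61 = 1037: from (1² + 4²)(5² + 6²), take (1·5 − 4·6, 1·6 + 4·5) = (5 − 24, 6 + 20) = (-19, 26); dropping signs (only squares matter) gives (19, 26); check 19² + 26² = 361 + 676 = 1037 ✓.
  Scale by k = 2: (2·19, 2·26) = (38, 52).
Step 4: Order so x ≤ y and verify: 38² + 52² = 1444 + 2704 = 4148 = n. ✓

n = 4148 = 38² + 52² (one valid representation with x ≤ y).


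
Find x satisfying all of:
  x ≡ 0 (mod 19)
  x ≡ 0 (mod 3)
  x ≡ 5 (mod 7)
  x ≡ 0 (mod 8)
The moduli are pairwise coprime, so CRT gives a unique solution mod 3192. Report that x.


Product of moduli M = 19 · 3 · 7 · 8 = 3192.
Merge one congruence at a time:
  Start: x ≡ 0 (mod 19).
  Combine with x ≡ 0 (mod 3); new modulus lcm = 57.
    Write x = 0 + 19·t and substitute into x ≡ 0 (mod 3): 19·t ≡ 0 − 0 = 0 (mod 3).
    Reduce coefficients mod 3: 1·t ≡ 0 (mod 3).
    So t ≡ 0 (mod 3).
    Then x = 0 + 19·0 = 0, valid modulo lcm(19, 3) = 57: x ≡ 0 (mod 57).
  Combine with x ≡ 5 (mod 7); new modulus lcm = 399.
    Write x = 0 + 57·t and substitute into x ≡ 5 (mod 7): 57·t ≡ 5 − 0 = 5 (mod 7).
    Reduce coefficients mod 7: 1·t ≡ 5 (mod 7).
    So t ≡ 5 (mod 7).
    Then x = 0 + 57·5 = 285, valid modulo lcm(57, 7) = 399: x ≡ 285 (mod 399).
  Combine with x ≡ 0 (mod 8); new modulus lcm = 3192.
    Write x = 285 + 399·t and substitute into x ≡ 0 (mod 8): 399·t ≡ 0 − 285 = -285 (mod 8).
    Reduce coefficients mod 8: 7·t ≡ 3 (mod 8).
    The inverse of 7 mod 8 is 7 (since 7·7 = 49 = 6·8 + 1), so t ≡ 7·3 = 21 ≡ 5 (mod 8).
    Then x = 285 + 399·5 = 2280, valid modulo lcm(399, 8) = 3192: x ≡ 2280 (mod 3192).
Verify against each original: 2280 mod 19 = 0, 2280 mod 3 = 0, 2280 mod 7 = 5, 2280 mod 8 = 0.

x ≡ 2280 (mod 3192).


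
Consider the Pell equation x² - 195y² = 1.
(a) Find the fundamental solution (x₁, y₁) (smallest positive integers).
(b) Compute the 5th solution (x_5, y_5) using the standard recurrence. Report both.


Step 1: Find the fundamental solution (x₁, y₁) of x² - 195y² = 1.
  Expand √195 as a continued fraction. a₀ = ⌊√195⌋ = 13; iterate m_{k+1} = d_k·a_k − m_k, d_{k+1} = (195 − m_{k+1}²)/d_k, a_{k+1} = ⌊(a₀ + m_{k+1})/d_{k+1}⌋ (starting m₀ = 0, d₀ = 1), with convergents p_k = a_k·p_{k-1} + p_{k-2}, q_k = a_k·q_{k-1} + q_{k-2} (p₋₁ = 1, q₋₁ = 0):
  k = 0: a₀ = 13; p₀/q₀ = 13/1; p₀² − 195·q₀² = 169 − 195 = -26.
  k = 1: m = 13, d = 26, a = ⌊(13 + 13)/26⌋ = 1; p/q = (1·13 + 1)/(1·1 + 0) = 14/1; p² − 195·q² = 196 − 195 = 1.
  The first convergent with p² − 195·q² = 1 gives the fundamental solution (x₁, y₁) = (14, 1).
Step 2: Apply the recurrence (x_{n+1}, y_{n+1}) = (x₁x_n + 195y₁y_n, x₁y_n + y₁x_n) repeatedly.
  From (x_1, y_1) = (14, 1): x_2 = 14·14 + 195·1·1 = 391; y_2 = 14·1 + 1·14 = 28.
  From (x_2, y_2) = (391, 28): x_3 = 14·391 + 195·1·28 = 10934; y_3 = 14·28 + 1·391 = 783.
  From (x_3, y_3) = (10934, 783): x_4 = 14·10934 + 195·1·783 = 305761; y_4 = 14·783 + 1·10934 = 21896.
  From (x_4, y_4) = (305761, 21896): x_5 = 14·305761 + 195·1·21896 = 8550374; y_5 = 14·21896 + 1·305761 = 612305.
Step 3: Verify x_5² - 195·y_5² = 73108895539876 - 73108895539875 = 1 (should be 1). ✓

(x_1, y_1) = (14, 1); (x_5, y_5) = (8550374, 612305).


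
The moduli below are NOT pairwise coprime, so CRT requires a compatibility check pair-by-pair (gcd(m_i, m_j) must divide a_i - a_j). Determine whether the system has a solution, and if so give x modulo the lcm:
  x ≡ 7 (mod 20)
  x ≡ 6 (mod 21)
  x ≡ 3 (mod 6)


Moduli 20, 21, 6 are not pairwise coprime, so CRT works modulo lcm(m_i) when all pairwise compatibility conditions hold.
Pairwise compatibility: gcd(m_i, m_j) must divide a_i - a_j for every pair.
Merge one congruence at a time:
  Start: x ≡ 7 (mod 20).
  Combine with x ≡ 6 (mod 21): gcd(20, 21) = 1; 6 - 7 = -1, which IS divisible by 1, so compatible.
    Write x = 7 + 20·t and substitute into x ≡ 6 (mod 21): 20·t ≡ 6 − 7 = -1 (mod 21).
    Reduce coefficients mod 21: 20·t ≡ 20 (mod 21).
    The inverse of 20 mod 21 is 20 (since 20·20 = 400 = 19·21 + 1), so t ≡ 20·20 = 400 ≡ 1 (mod 21).
    Then x = 7 + 20·1 = 27, valid modulo lcm(20, 21) = 420: x ≡ 27 (mod 420).
  Combine with x ≡ 3 (mod 6): gcd(420, 6) = 6; 3 - 27 = -24, which IS divisible by 6, so compatible.
    Write x = 27 + 420·t and substitute into x ≡ 3 (mod 6): 420·t ≡ 3 − 27 = -24 (mod 6).
    Divide the congruence (and modulus) by g = 6: 70·t ≡ -4 (mod 1).
    Modulo 1 every t works; take t = 0.
    Then x = 27 + 420·0 = 27, valid modulo lcm(420, 6) = 420: x ≡ 27 (mod 420).
Verify: 27 mod 20 = 7, 27 mod 21 = 6, 27 mod 6 = 3.

x ≡ 27 (mod 420).


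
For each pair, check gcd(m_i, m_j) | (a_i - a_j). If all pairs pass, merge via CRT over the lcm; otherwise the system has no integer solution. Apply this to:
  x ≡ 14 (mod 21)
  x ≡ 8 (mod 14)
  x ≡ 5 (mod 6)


Moduli 21, 14, 6 are not pairwise coprime, so CRT works modulo lcm(m_i) when all pairwise compatibility conditions hold.
Pairwise compatibility: gcd(m_i, m_j) must divide a_i - a_j for every pair.
Merge one congruence at a time:
  Start: x ≡ 14 (mod 21).
  Combine with x ≡ 8 (mod 14): gcd(21, 14) = 7, and 8 - 14 = -6 is NOT divisible by 7.
    ⇒ system is inconsistent (no integer solution).

No solution (the system is inconsistent).


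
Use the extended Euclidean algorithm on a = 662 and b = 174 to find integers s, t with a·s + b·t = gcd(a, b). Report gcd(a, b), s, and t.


Euclidean algorithm on (662, 174) — divide until remainder is 0:
  662 = 3 · 174 + 140
  174 = 1 · 140 + 34
  140 = 4 · 34 + 4
  34 = 8 · 4 + 2
  4 = 2 · 2 + 0
gcd(662, 174) = 2.
Track Bezout coefficients alongside the remainders: start with r₀ = 662 = a·1 + b·0 (s = 1, t = 0) and r₁ = 174 = a·0 + b·1 (s = 0, t = 1); each new remainder r_{k+1} = r_{k-1} − q_k·r_k inherits s_{k+1} = s_{k-1} − q_k·s_k, t_{k+1} = t_{k-1} − q_k·t_k, so r_k = a·s_k + b·t_k at every step:
  q = 3: r = 140, s = 1 − 3·0 = 1, t = 0 − 3·1 = -3  (check: 662·1 + 174·(-3) = 140)
  q = 1: r = 34, s = 0 − 1·1 = -1, t = 1 − 1·(-3) = 4  (check: 662·(-1) + 174·4 = 34)
  q = 4: r = 4, s = 1 − 4·(-1) = 5, t = -3 − 4·4 = -19  (check: 662·5 + 174·(-19) = 4)
  q = 8: r = 2, s = -1 − 8·5 = -41, t = 4 − 8·(-19) = 156  (check: 662·(-41) + 174·156 = 2)
The row with r = 2 (the gcd) gives the Bezout coefficients s = -41, t = 156.
Result: 662 · (-41) + 174 · (156) = 2.

gcd(662, 174) = 2; s = -41, t = 156 (check: 662·(-41) + 174·156 = 2).


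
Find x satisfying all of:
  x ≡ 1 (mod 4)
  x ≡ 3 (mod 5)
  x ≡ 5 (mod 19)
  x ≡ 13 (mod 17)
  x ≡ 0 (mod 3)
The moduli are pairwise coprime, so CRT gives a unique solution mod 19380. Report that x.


Product of moduli M = 4 · 5 · 19 · 17 · 3 = 19380.
Merge one congruence at a time:
  Start: x ≡ 1 (mod 4).
  Combine with x ≡ 3 (mod 5); new modulus lcm = 20.
    Write x = 1 + 4·t and substitute into x ≡ 3 (mod 5): 4·t ≡ 3 − 1 = 2 (mod 5).
    The inverse of 4 mod 5 is 4 (since 4·4 = 16 = 3·5 + 1), so t ≡ 4·2 = 8 ≡ 3 (mod 5).
    Then x = 1 + 4·3 = 13, valid modulo lcm(4, 5) = 20: x ≡ 13 (mod 20).
  Combine with x ≡ 5 (mod 19); new modulus lcm = 380.
    Write x = 13 + 20·t and substitute into x ≡ 5 (mod 19): 20·t ≡ 5 − 13 = -8 (mod 19).
    Reduce coefficients mod 19: 1·t ≡ 11 (mod 19).
    So t ≡ 11 (mod 19).
    Then x = 13 + 20·11 = 233, valid modulo lcm(20, 19) = 380: x ≡ 233 (mod 380).
  Combine with x ≡ 13 (mod 17); new modulus lcm = 6460.
    Write x = 233 + 380·t and substitute into x ≡ 13 (mod 17): 380·t ≡ 13 − 233 = -220 (mod 17).
    Reduce coefficients mod 17: 6·t ≡ 1 (mod 17).
    The inverse of 6 mod 17 is 3 (since 6·3 = 18 = 1·17 + 1), so t ≡ 3·1 = 3 ≡ 3 (mod 17).
    Then x = 233 + 380·3 = 1373, valid modulo lcm(380, 17) = 6460: x ≡ 1373 (mod 6460).
  Combine with x ≡ 0 (mod 3); new modulus lcm = 19380.
    Write x = 1373 + 6460·t and substitute into x ≡ 0 (mod 3): 6460·t ≡ 0 − 1373 = -1373 (mod 3).
    Reduce coefficients mod 3: 1·t ≡ 1 (mod 3).
    So t ≡ 1 (mod 3).
    Then x = 1373 + 6460·1 = 7833, valid modulo lcm(6460, 3) = 19380: x ≡ 7833 (mod 19380).
Verify against each original: 7833 mod 4 = 1, 7833 mod 5 = 3, 7833 mod 19 = 5, 7833 mod 17 = 13, 7833 mod 3 = 0.

x ≡ 7833 (mod 19380).


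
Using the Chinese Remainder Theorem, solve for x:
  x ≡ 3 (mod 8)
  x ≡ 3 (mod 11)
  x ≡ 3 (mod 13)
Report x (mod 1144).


Moduli 8, 11, 13 are pairwise coprime; by CRT there is a unique solution modulo M = 8 · 11 · 13 = 1144.
Solve pairwise, accumulating the modulus:
  Start with x ≡ 3 (mod 8).
  Combine with x ≡ 3 (mod 11): since gcd(8, 11) = 1, we get a unique residue mod 88.
    Write x = 3 + 8·t and substitute into x ≡ 3 (mod 11): 8·t ≡ 3 − 3 = 0 (mod 11).
    The inverse of 8 mod 11 is 7 (since 8·7 = 56 = 5·11 + 1), so t ≡ 7·0 = 0 ≡ 0 (mod 11).
    Then x = 3 + 8·0 = 3, valid modulo lcm(8, 11) = 88: x ≡ 3 (mod 88).
  Combine with x ≡ 3 (mod 13): since gcd(88, 13) = 1, we get a unique residue mod 1144.
    Write x = 3 + 88·t and substitute into x ≡ 3 (mod 13): 88·t ≡ 3 − 3 = 0 (mod 13).
    Reduce coefficients mod 13: 10·t ≡ 0 (mod 13).
    The inverse of 10 mod 13 is 4 (since 10·4 = 40 = 3·13 + 1), so t ≡ 4·0 = 0 ≡ 0 (mod 13).
    Then x = 3 + 88·0 = 3, valid modulo lcm(88, 13) = 1144: x ≡ 3 (mod 1144).
Verify: 3 mod 8 = 3 ✓, 3 mod 11 = 3 ✓, 3 mod 13 = 3 ✓.

x ≡ 3 (mod 1144).
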